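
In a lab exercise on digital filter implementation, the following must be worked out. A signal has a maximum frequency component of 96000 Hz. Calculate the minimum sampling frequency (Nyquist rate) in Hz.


The Nyquist rate is twice the maximum frequency component.
fs_min = 2 * fmax
      = 2 * 96000
      = 192000 Hz

192000


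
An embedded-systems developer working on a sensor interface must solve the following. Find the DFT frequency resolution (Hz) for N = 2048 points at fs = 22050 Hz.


DFT frequency resolution:
df = fs / N
   = 22050 / 2048
   = 10.7666 Hz

10.7666 Hz


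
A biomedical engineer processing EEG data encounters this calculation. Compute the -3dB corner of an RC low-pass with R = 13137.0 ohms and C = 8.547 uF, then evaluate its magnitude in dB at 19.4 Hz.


Step 1 — cutoff frequency:
fc = 1 / (2*pi*R*C)
C = 8.547 uF = 8.547e-06 F
fc = 1 / (2*pi*13137.0*8.547e-06)
   = 1.41746 Hz

Step 2 — magnitude at f = 19.4 Hz:
|H(f)| = 1 / sqrt(1 + (f/fc)^2)
f/fc = 19.4 / 1.41746 = 13.686453
|H| = 1 / sqrt(1 + 187.318996) = 0.0728707
|H|_dB = 20*log10(0.0728707) = -22.75 dB

fc = 1.41746 Hz; |H(19.4 Hz)| = -22.75 dB


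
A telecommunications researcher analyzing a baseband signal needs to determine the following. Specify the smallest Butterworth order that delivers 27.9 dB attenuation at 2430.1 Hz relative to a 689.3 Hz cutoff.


Butterworth filter order formula:
n = log10(10^(A/10) - 1) / (2 * log10(f_stop/f_pass))
10^(27.9/10) - 1 = 615.595
f_stop/f_pass = 2430.1 / 689.3 = 3.5255
n = 2.5486 -> ceil = 3

3


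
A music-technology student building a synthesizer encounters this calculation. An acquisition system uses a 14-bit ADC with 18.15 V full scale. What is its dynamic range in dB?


Dynamic range from full-scale to LSB:
V_min = V_max / 2^bits = 18.15 / 2^14
DR = 20 * log10(V_max / V_min)
   = 20 * log10(2^14)
   = 20 * 14 * log10(2)
   = 84.29 dB

84.29 dB


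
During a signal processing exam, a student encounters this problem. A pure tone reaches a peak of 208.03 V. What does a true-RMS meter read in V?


RMS voltage for a sinusoidal waveform:
V_rms = V_peak / sqrt(2)
      = 208.03 / 1.414214
      = 147.099 V

147.099 V


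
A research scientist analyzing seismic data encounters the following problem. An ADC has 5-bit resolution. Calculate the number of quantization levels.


Number of quantization levels = 2^N
= 2^5
= 32

32


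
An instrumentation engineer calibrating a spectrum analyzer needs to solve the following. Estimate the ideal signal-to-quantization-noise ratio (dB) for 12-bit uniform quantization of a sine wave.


Theoretical SNR for a full-scale sinusoid:
SNR = 6.02 * N + 1.76
    = 6.02 * 12 + 1.76
    = 72.24 + 1.76
    = 74.0 dB

74.0 dB


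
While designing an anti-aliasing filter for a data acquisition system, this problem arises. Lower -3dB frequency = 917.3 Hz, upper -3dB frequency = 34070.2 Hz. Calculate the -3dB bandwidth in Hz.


Bandwidth is the difference of -3dB frequencies:
BW = f_high - f_low
   = 34070.2 - 917.3
   = 33152.9 Hz

33152.9 Hz


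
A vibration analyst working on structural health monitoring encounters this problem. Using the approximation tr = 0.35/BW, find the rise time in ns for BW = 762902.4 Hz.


Rise time from bandwidth relationship:
tr = 0.35 / BW
   = 0.35 / 762902.4
   = 4.58774281e-07 s
   = 458.7743 ns

458.7743 ns


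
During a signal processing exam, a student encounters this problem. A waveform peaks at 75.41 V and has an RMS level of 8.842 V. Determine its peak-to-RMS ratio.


Crest factor is the ratio of peak to RMS:
CF = V_peak / V_rms
   = 75.41 / 8.842
   = 8.5286

8.5286


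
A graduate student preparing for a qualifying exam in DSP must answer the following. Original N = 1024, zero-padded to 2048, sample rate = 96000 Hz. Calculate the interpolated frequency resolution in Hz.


Frequency resolution after zero-padding:
N_padded = 1024 * 2 = 2048
df = fs / N_padded
   = 96000 / 2048
   = 46.875 Hz

46.875 Hz


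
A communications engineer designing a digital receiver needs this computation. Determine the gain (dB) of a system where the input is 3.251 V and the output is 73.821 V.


Voltage gain in dB:
G = 20 * log10(Vout / Vin)
  = 20 * log10(73.821 / 3.251)
  = 20 * log10(22.707167)
  = 20 * 1.356163
  = 27.12 dB

27.12 dB


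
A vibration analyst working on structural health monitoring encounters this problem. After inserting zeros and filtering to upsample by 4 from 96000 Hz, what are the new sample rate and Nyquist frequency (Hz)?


Step 1 — output sample rate after interpolation by L:
fs_out = L * fs_in = 4 * 96000 = 384000 Hz

Step 2 — Nyquist frequency of the output stream:
f_Nyq = fs_out / 2 = 384000 / 2 = 192000.0 Hz

fs_out = 384000 Hz; f_Nyquist = 192000.0 Hz


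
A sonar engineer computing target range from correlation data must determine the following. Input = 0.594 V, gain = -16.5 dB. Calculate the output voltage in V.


Output voltage from dB gain:
V_out = V_in * 10^(gain_dB / 20)
      = 0.594 * 10^(-16.5 / 20)
      = 0.594 * 0.149624
      = 0.0889 V

0.0889 V


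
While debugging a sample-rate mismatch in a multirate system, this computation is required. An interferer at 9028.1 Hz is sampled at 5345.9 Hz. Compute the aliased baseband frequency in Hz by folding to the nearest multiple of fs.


Compute the nearest integer multiple of fs to the signal:
n = round(9028.1 / 5345.9) = 2
f_alias = |9028.1 - 2 * 5345.9|
        = |9028.1 - 10691.8|
        = 1663.7 Hz

1663.7


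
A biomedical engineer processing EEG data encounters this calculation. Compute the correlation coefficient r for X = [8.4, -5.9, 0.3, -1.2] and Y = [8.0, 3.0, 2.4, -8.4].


Pearson correlation coefficient (population):
r = cov(X,Y) / (std(X) * std(Y))
Mean X = 0.4, Mean Y = 1.25
Cov(X,Y) = 14.575
Std(X) = 5.154125, Std(Y) = 5.980594
r = 0.4728

0.4728


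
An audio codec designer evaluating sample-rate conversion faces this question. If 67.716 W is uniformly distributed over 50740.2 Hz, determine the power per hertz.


Power spectral density:
PSD = P / BW
    = 67.716 / 50740.2
    = 0.00133456 W/Hz

0.00133456 W/Hz


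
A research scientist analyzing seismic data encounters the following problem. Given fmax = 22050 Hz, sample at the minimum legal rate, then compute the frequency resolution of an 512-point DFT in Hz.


Step 1 — Nyquist sampling rate:
fs = 2 * fmax = 2 * 22050 = 44100 Hz

Step 2 — DFT bin spacing:
df = fs / N = 44100 / 512 = 86.1328 Hz

86.1328 Hz


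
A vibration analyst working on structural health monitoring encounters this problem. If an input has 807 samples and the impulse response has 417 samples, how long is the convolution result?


Linear convolution output length:
L = N + M - 1
  = 807 + 417 - 1
  = 1223 samples

1223


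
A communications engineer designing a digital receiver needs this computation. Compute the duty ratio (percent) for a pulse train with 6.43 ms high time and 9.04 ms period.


Duty cycle as a percentage:
DC = (t_on / T) * 100
   = (6.43 / 9.04) * 100
   = 0.711283 * 100
   = 71.13 %

71.13 %


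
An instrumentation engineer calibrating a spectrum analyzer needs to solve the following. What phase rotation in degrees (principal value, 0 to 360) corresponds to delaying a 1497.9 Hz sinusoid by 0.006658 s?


Phase shift from frequency and time delay:
phi = 360 * f * t_delay
    = 360 * 1497.9 * 0.006658
    = 3590.29 degrees
    mod 360 = 350.29 degrees

350.29 degrees


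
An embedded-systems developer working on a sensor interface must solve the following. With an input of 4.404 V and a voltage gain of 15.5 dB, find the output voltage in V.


Output voltage from dB gain:
V_out = V_in * 10^(gain_dB / 20)
      = 4.404 * 10^(15.5 / 20)
      = 4.404 * 5.956621
      = 26.233 V

26.233 V


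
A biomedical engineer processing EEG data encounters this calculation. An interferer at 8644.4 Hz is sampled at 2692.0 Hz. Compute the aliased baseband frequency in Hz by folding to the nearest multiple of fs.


Compute the nearest integer multiple of fs to the signal:
n = round(8644.4 / 2692.0) = 3
f_alias = |8644.4 - 3 * 2692.0|
        = |8644.4 - 8076.0|
        = 568.4 Hz

568.4


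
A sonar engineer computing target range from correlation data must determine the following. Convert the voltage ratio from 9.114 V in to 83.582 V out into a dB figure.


Voltage gain in dB:
G = 20 * log10(Vout / Vin)
  = 20 * log10(83.582 / 9.114)
  = 20 * log10(9.170726)
  = 20 * 0.962404
  = 19.25 dB

19.25 dB


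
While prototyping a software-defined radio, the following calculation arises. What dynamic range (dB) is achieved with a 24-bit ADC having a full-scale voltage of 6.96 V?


Dynamic range from full-scale to LSB:
V_min = V_max / 2^bits = 6.96 / 2^24
DR = 20 * log10(V_max / V_min)
   = 20 * log10(2^24)
   = 20 * 24 * log10(2)
   = 144.49 dB

144.49 dB


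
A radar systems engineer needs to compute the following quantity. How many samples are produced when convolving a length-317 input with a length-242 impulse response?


Linear convolution output length:
L = N + M - 1
  = 317 + 242 - 1
  = 558 samples

558


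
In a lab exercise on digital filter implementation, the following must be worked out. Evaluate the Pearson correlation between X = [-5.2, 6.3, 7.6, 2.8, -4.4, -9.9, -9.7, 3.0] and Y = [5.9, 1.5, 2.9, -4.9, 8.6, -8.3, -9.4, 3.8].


Pearson correlation coefficient (population):
r = cov(X,Y) / (std(X) * std(Y))
Mean X = -1.1875, Mean Y = 0.0125
Cov(X,Y) = 16.764844
Std(X) = 6.533651, Std(Y) = 6.276232
r = 0.4088

0.4088


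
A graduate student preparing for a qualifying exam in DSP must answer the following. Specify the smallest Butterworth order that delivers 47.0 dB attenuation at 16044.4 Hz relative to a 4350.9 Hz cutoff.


Butterworth filter order formula:
n = log10(10^(A/10) - 1) / (2 * log10(f_stop/f_pass))
10^(47.0/10) - 1 = 50117.7234
f_stop/f_pass = 16044.4 / 4350.9 = 3.6876
n = 4.1465 -> ceil = 5

5


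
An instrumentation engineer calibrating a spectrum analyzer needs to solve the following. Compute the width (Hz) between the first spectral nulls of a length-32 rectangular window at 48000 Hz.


Main lobe width for a rectangular window:
Width = 2 * fs / N
      = 2 * 48000 / 32
      = 96000 / 32
      = 3000.0 Hz

3000.0 Hz


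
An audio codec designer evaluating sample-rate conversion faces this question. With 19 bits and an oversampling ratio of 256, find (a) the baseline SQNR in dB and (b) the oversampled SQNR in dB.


Step 1 — baseline SQNR at Nyquist:
SQNR_base = 6.02*N + 1.76
          = 6.02*19 + 1.76
          = 116.14 dB

Step 2 — oversampling processing gain:
G = 10*log10(OSR) = 10*log10(256) = 24.08 dB

Step 3 — total:
SQNR_total = 116.14 + 24.08 = 140.22 dB

Base SQNR = 116.14 dB; oversampled SQNR = 140.22 dB


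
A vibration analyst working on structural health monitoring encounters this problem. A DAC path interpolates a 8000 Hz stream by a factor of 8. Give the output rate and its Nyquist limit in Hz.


Step 1 — output sample rate after interpolation by L:
fs_out = L * fs_in = 8 * 8000 = 64000 Hz

Step 2 — Nyquist frequency of the output stream:
f_Nyq = fs_out / 2 = 64000 / 2 = 32000.0 Hz

fs_out = 64000 Hz; f_Nyquist = 32000.0 Hz


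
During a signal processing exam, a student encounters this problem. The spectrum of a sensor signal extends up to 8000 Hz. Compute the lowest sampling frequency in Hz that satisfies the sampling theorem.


The Nyquist rate is twice the maximum frequency component.
fs_min = 2 * fmax
      = 2 * 8000
      = 16000 Hz

16000


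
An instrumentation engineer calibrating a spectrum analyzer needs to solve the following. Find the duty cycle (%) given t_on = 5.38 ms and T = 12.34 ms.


Duty cycle as a percentage:
DC = (t_on / T) * 100
   = (5.38 / 12.34) * 100
   = 0.435981 * 100
   = 43.6 %

43.6 %


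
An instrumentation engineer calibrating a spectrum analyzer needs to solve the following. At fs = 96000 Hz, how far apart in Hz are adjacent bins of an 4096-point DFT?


DFT frequency resolution:
df = fs / N
   = 96000 / 4096
   = 23.4375 Hz

23.4375 Hz


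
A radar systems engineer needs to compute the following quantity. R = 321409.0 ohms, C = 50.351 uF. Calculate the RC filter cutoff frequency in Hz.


Cutoff frequency of a first-order RC filter:
fc = 1 / (2 * pi * R * C)
C = 50.351 uF = 5.0351e-05 F
fc = 1 / (2 * pi * 321409.0 * 5.0351e-05)
   = 1 / 101.68245009931
   = 0.009835 Hz

0.009835 Hz


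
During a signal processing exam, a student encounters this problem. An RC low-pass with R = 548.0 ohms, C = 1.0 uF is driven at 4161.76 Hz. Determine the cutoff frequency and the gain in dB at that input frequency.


Step 1 — cutoff frequency:
fc = 1 / (2*pi*R*C)
C = 1.0 uF = 1e-06 F
fc = 1 / (2*pi*548.0*1e-06)
   = 290.429 Hz

Step 2 — magnitude at f = 4161.76 Hz:
|H(f)| = 1 / sqrt(1 + (f/fc)^2)
f/fc = 4161.76 / 290.429 = 14.329698
|H| = 1 / sqrt(1 + 205.340245) = 0.0696158
|H|_dB = 20*log10(0.0696158) = -23.15 dB

fc = 290.429 Hz; |H(4161.76 Hz)| = -23.15 dB


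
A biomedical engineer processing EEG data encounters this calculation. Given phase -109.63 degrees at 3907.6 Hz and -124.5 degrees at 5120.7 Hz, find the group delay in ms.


Group delay from phase difference:
tau = -d(phi)/d(omega)
d(phi) = -14.87 deg = -0.25953 rad
d(omega) = 2*pi*(5120.7 - 3907.6) = 7622.1321 rad/s
tau = -(-0.25953) / 7622.1321
    = 0.034 ms

0.034 ms


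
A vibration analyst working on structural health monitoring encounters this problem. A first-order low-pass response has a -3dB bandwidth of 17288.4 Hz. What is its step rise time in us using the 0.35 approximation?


Rise time from bandwidth relationship:
tr = 0.35 / BW
   = 0.35 / 17288.4
   = 2.024478841e-05 s
   = 20.2448 us

20.2448 us


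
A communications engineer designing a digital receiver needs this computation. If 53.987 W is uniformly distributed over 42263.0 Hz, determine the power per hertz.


Power spectral density:
PSD = P / BW
    = 53.987 / 42263.0
    = 0.00127741 W/Hz

0.00127741 W/Hz


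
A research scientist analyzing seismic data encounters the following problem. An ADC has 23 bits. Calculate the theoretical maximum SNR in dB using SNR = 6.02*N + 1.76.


Theoretical SNR for a full-scale sinusoid:
SNR = 6.02 * N + 1.76
    = 6.02 * 23 + 1.76
    = 138.46 + 1.76
    = 140.22 dB

140.22 dB


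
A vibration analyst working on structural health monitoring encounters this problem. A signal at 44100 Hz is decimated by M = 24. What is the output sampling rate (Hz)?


Decimation reduces the sample rate:
fs_out = fs_in / M
       = 44100 / 24
       = 1837.5 Hz

1837.5 Hz


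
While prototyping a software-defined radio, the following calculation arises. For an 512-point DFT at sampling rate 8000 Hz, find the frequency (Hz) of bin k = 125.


Frequency of DFT bin k:
f_k = k * fs / N
    = 125 * 8000 / 512
    = 1000000 / 512
    = 1953.125 Hz

1953.125 Hz


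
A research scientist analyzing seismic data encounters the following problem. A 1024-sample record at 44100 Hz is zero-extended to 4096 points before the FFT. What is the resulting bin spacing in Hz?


Frequency resolution after zero-padding:
N_padded = 1024 * 4 = 4096
df = fs / N_padded
   = 44100 / 4096
   = 10.7666 Hz

10.7666 Hz


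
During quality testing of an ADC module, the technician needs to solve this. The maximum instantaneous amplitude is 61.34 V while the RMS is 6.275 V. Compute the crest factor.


Crest factor is the ratio of peak to RMS:
CF = V_peak / V_rms
   = 61.34 / 6.275
   = 9.7753

9.7753


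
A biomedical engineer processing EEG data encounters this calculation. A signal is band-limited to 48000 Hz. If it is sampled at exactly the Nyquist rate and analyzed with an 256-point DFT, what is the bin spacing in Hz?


Step 1 — Nyquist sampling rate:
fs = 2 * fmax = 2 * 48000 = 96000 Hz

Step 2 — DFT bin spacing:
df = fs / N = 96000 / 256 = 375.0 Hz

375.0 Hz


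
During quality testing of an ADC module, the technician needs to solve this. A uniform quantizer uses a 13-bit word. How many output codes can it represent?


Number of quantization levels = 2^N
= 2^13
= 8192

8192


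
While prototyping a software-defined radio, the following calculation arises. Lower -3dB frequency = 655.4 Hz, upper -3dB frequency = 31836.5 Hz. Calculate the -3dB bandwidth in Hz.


Bandwidth is the difference of -3dB frequencies:
BW = f_high - f_low
   = 31836.5 - 655.4
   = 31181.1 Hz

31181.1 Hz


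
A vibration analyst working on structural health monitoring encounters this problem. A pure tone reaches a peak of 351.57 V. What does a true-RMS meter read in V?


RMS voltage for a sinusoidal waveform:
V_rms = V_peak / sqrt(2)
      = 351.57 / 1.414214
      = 248.598 V

248.598 V


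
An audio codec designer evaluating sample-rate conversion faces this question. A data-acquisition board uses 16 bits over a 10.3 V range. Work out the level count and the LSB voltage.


Step 1 — number of quantization levels:
L = 2^N = 2^16 = 65536

Step 2 — LSB step size:
delta = Vfs / L
      = 10.3 / 65536
      = 0.00015717 V

Levels = 65536; step size = 0.00015717 V


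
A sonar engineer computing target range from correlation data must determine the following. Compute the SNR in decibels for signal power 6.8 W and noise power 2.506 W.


SNR in decibels:
SNR = 10 * log10(Ps / Pn)
    = 10 * log10(6.8 / 2.506)
    = 10 * log10(2.7135)
    = 10 * 0.4335
    = 4.34 dB

4.34 dB


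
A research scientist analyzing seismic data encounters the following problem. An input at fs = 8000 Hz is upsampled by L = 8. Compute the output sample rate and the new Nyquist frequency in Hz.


Step 1 — output sample rate after interpolation by L:
fs_out = L * fs_in = 8 * 8000 = 64000 Hz

Step 2 — Nyquist frequency of the output stream:
f_Nyq = fs_out / 2 = 64000 / 2 = 32000.0 Hz

fs_out = 64000 Hz; f_Nyquist = 32000.0 Hz


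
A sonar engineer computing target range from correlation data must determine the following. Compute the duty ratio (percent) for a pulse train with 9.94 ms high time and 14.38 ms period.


Duty cycle as a percentage:
DC = (t_on / T) * 100
   = (9.94 / 14.38) * 100
   = 0.691238 * 100
   = 69.12 %

69.12 %


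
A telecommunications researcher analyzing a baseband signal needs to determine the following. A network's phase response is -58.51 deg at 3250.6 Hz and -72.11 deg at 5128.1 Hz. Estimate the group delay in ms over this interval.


Group delay from phase difference:
tau = -d(phi)/d(omega)
d(phi) = -13.6 deg = -0.237365 rad
d(omega) = 2*pi*(5128.1 - 3250.6) = 11796.6804 rad/s
tau = -(-0.237365) / 11796.6804
    = 0.0201 ms

0.0201 ms


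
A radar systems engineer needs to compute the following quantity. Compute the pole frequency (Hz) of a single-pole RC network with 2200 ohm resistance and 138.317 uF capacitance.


Cutoff frequency of a first-order RC filter:
fc = 1 / (2 * pi * R * C)
C = 138.317 uF = 0.000138317 F
fc = 1 / (2 * pi * 2200 * 0.000138317)
   = 1 / 1.9119569526929
   = 0.523024 Hz

0.523024 Hz


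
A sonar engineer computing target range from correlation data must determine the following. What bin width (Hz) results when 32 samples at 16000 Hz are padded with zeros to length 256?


Frequency resolution after zero-padding:
N_padded = 32 * 8 = 256
df = fs / N_padded
   = 16000 / 256
   = 62.5 Hz

62.5 Hz


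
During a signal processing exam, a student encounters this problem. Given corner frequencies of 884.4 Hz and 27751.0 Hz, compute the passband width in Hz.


Bandwidth is the difference of -3dB frequencies:
BW = f_high - f_low
   = 27751.0 - 884.4
   = 26866.6 Hz

26866.6 Hz


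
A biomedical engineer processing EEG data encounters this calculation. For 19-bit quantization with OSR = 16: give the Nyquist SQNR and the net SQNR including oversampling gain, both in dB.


Step 1 — baseline SQNR at Nyquist:
SQNR_base = 6.02*N + 1.76
          = 6.02*19 + 1.76
          = 116.14 dB

Step 2 — oversampling processing gain:
G = 10*log10(OSR) = 10*log10(16) = 12.04 dB

Step 3 — total:
SQNR_total = 116.14 + 12.04 = 128.18 dB

Base SQNR = 116.14 dB; oversampled SQNR = 128.18 dB


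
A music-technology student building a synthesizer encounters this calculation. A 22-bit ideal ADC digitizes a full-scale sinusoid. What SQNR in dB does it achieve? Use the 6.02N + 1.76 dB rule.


Theoretical SNR for a full-scale sinusoid:
SNR = 6.02 * N + 1.76
    = 6.02 * 22 + 1.76
    = 132.44 + 1.76
    = 134.2 dB

134.2 dB


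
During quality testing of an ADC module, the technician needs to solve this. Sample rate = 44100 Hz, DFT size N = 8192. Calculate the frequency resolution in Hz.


DFT frequency resolution:
df = fs / N
   = 44100 / 8192
   = 5.3833 Hz

5.3833 Hz


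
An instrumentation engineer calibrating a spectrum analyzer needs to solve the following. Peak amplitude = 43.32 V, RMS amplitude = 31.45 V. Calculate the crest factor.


Crest factor is the ratio of peak to RMS:
CF = V_peak / V_rms
   = 43.32 / 31.45
   = 1.3774

1.3774


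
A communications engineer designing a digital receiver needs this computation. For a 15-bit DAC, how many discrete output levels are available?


Number of quantization levels = 2^N
= 2^15
= 32768

32768


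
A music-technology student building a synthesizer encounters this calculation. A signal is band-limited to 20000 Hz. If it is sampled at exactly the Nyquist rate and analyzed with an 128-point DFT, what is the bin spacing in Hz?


Step 1 — Nyquist sampling rate:
fs = 2 * fmax = 2 * 20000 = 40000 Hz

Step 2 — DFT bin spacing:
df = fs / N = 40000 / 128 = 312.5 Hz

312.5 Hz


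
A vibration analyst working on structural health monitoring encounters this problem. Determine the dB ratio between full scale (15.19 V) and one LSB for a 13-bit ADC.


Dynamic range from full-scale to LSB:
V_min = V_max / 2^bits = 15.19 / 2^13
DR = 20 * log10(V_max / V_min)
   = 20 * log10(2^13)
   = 20 * 13 * log10(2)
   = 78.27 dB

78.27 dB


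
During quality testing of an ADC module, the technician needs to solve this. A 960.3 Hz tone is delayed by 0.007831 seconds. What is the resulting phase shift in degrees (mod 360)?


Phase shift from frequency and time delay:
phi = 360 * f * t_delay
    = 360 * 960.3 * 0.007831
    = 2707.24 degrees
    mod 360 = 187.24 degrees

187.24 degrees


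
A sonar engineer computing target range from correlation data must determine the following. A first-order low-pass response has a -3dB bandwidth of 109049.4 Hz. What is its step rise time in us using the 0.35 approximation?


Rise time from bandwidth relationship:
tr = 0.35 / BW
   = 0.35 / 109049.4
   = 3.209554569e-06 s
   = 3.2096 us

3.2096 us


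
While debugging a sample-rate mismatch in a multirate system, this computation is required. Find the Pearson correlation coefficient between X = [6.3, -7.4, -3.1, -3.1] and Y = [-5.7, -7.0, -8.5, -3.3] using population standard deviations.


Pearson correlation coefficient (population):
r = cov(X,Y) / (std(X) * std(Y))
Mean X = -1.825, Mean Y = -6.125
Cov(X,Y) = 1.939375
Std(X) = 5.00868, Std(Y) = 1.90837
r = 0.2029

0.2029


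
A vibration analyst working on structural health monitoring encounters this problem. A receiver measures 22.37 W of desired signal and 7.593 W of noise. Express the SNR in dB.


SNR in decibels:
SNR = 10 * log10(Ps / Pn)
    = 10 * log10(22.37 / 7.593)
    = 10 * log10(2.9461)
    = 10 * 0.4693
    = 4.69 dB

4.69 dB


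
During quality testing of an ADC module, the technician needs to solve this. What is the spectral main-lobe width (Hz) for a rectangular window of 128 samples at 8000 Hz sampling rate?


Main lobe width for a rectangular window:
Width = 2 * fs / N
      = 2 * 8000 / 128
      = 16000 / 128
      = 125.0 Hz

125.0 Hz


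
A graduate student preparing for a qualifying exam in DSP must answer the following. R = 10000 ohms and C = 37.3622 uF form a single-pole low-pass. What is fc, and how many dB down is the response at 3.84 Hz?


Step 1 — cutoff frequency:
fc = 1 / (2*pi*R*C)
C = 37.3622 uF = 3.73622e-05 F
fc = 1 / (2*pi*10000*3.73622e-05)
   = 0.425979 Hz

Step 2 — magnitude at f = 3.84 Hz:
|H(f)| = 1 / sqrt(1 + (f/fc)^2)
f/fc = 3.84 / 0.425979 = 9.014529
|H| = 1 / sqrt(1 + 81.261733) = 0.1102557
|H|_dB = 20*log10(0.1102557) = -19.15 dB

fc = 0.425979 Hz; |H(3.84 Hz)| = -19.15 dB


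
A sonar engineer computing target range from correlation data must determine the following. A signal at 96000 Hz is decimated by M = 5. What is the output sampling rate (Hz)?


Decimation reduces the sample rate:
fs_out = fs_in / M
       = 96000 / 5
       = 19200.0 Hz

19200.0 Hz


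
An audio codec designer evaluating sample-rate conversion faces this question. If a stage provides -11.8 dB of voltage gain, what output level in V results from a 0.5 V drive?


Output voltage from dB gain:
V_out = V_in * 10^(gain_dB / 20)
      = 0.5 * 10^(-11.8 / 20)
      = 0.5 * 0.25704
      = 0.1285 V

0.1285 V


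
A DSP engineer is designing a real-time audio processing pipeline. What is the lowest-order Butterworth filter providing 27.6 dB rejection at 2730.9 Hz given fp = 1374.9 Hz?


Butterworth filter order formula:
n = log10(10^(A/10) - 1) / (2 * log10(f_stop/f_pass))
10^(27.6/10) - 1 = 574.4399
f_stop/f_pass = 2730.9 / 1374.9 = 1.9863
n = 4.6291 -> ceil = 5

5


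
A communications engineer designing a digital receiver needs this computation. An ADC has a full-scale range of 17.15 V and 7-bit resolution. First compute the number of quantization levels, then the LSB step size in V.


Step 1 — number of quantization levels:
L = 2^N = 2^7 = 128

Step 2 — LSB step size:
delta = Vfs / L
      = 17.15 / 128
      = 0.13398437 V

Levels = 128; step size = 0.13398437 V


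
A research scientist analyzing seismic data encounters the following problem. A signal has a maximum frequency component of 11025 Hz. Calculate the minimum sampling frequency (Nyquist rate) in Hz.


The Nyquist rate is twice the maximum frequency component.
fs_min = 2 * fmax
      = 2 * 11025
      = 22050 Hz

22050


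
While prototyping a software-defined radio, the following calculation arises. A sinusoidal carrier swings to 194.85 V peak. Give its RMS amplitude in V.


RMS voltage for a sinusoidal waveform:
V_rms = V_peak / sqrt(2)
      = 194.85 / 1.414214
      = 137.78 V

137.78 V


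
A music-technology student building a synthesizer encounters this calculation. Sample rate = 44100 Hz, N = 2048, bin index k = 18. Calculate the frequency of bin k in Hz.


Frequency of DFT bin k:
f_k = k * fs / N
    = 18 * 44100 / 2048
    = 793800 / 2048
    = 387.598 Hz

387.598 Hz


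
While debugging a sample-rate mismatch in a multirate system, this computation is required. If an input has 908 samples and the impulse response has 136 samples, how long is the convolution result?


Linear convolution output length:
L = N + M - 1
  = 908 + 136 - 1
  = 1043 samples

1043


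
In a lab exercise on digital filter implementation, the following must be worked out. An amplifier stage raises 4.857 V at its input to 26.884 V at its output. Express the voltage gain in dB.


Voltage gain in dB:
G = 20 * log10(Vout / Vin)
  = 20 * log10(26.884 / 4.857)
  = 20 * log10(5.535104)
  = 20 * 0.743126
  = 14.86 dB

14.86 dB


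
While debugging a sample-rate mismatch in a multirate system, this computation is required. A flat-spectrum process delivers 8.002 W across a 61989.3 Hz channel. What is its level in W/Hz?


Power spectral density:
PSD = P / BW
    = 8.002 / 61989.3
    = 0.00012909 W/Hz

0.00012909 W/Hz


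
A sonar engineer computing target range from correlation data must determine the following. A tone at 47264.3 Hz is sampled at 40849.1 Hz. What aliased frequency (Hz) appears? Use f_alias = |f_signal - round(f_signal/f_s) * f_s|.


Compute the nearest integer multiple of fs to the signal:
n = round(47264.3 / 40849.1) = 1
f_alias = |47264.3 - 1 * 40849.1|
        = |47264.3 - 40849.1|
        = 6415.2 Hz

6415.2


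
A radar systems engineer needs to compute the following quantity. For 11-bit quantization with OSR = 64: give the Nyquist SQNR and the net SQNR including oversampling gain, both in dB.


Step 1 — baseline SQNR at Nyquist:
SQNR_base = 6.02*N + 1.76
          = 6.02*11 + 1.76
          = 67.98 dB

Step 2 — oversampling processing gain:
G = 10*log10(OSR) = 10*log10(64) = 18.06 dB

Step 3 — total:
SQNR_total = 67.98 + 18.06 = 86.04 dB

Base SQNR = 67.98 dB; oversampled SQNR = 86.04 dB


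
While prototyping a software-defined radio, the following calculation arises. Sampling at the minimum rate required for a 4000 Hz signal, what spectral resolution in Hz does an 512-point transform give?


Step 1 — Nyquist sampling rate:
fs = 2 * fmax = 2 * 4000 = 8000 Hz

Step 2 — DFT bin spacing:
df = fs / N = 8000 / 512 = 15.625 Hz

15.625 Hz


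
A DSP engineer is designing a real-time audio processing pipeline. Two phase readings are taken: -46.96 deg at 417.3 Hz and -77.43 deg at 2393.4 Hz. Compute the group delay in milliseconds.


Group delay from phase difference:
tau = -d(phi)/d(omega)
d(phi) = -30.47 deg = -0.531802 rad
d(omega) = 2*pi*(2393.4 - 417.3) = 12416.2025 rad/s
tau = -(-0.531802) / 12416.2025
    = 0.0428 ms

0.0428 ms


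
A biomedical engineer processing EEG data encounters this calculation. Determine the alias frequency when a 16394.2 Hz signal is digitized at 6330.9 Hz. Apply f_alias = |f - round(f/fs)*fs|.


Compute the nearest integer multiple of fs to the signal:
n = round(16394.2 / 6330.9) = 3
f_alias = |16394.2 - 3 * 6330.9|
        = |16394.2 - 18992.7|
        = 2598.5 Hz

2598.5


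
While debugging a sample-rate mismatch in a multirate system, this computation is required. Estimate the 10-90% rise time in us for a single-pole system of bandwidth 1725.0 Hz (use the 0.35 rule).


Rise time from bandwidth relationship:
tr = 0.35 / BW
   = 0.35 / 1725.0
   = 0.0002028985507 s
   = 202.8986 us

202.8986 us


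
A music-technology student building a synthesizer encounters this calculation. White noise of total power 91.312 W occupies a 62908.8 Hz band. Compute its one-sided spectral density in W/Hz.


Power spectral density:
PSD = P / BW
    = 91.312 / 62908.8
    = 0.0014515 W/Hz

0.0014515 W/Hz


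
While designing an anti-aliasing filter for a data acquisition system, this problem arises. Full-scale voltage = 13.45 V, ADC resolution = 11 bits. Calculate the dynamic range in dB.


Dynamic range from full-scale to LSB:
V_min = V_max / 2^bits = 13.45 / 2^11
DR = 20 * log10(V_max / V_min)
   = 20 * log10(2^11)
   = 20 * 11 * log10(2)
   = 66.23 dB

66.23 dB


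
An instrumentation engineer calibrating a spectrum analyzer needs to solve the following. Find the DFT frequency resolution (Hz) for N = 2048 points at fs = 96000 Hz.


DFT frequency resolution:
df = fs / N
   = 96000 / 2048
   = 46.875 Hz

46.875 Hz


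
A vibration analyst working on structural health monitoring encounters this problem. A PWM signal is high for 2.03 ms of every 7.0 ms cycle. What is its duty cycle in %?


Duty cycle as a percentage:
DC = (t_on / T) * 100
   = (2.03 / 7.0) * 100
   = 0.29 * 100
   = 29.0 %

29.0 %


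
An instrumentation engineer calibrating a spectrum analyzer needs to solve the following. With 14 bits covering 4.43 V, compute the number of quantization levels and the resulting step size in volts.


Step 1 — number of quantization levels:
L = 2^N = 2^14 = 16384

Step 2 — LSB step size:
delta = Vfs / L
      = 4.43 / 16384
      = 0.00027039 V

Levels = 16384; step size = 0.00027039 V


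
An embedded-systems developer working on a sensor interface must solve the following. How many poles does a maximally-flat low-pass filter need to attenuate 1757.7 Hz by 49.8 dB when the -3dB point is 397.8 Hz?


Butterworth filter order formula:
n = log10(10^(A/10) - 1) / (2 * log10(f_stop/f_pass))
10^(49.8/10) - 1 = 95498.2586
f_stop/f_pass = 1757.7 / 397.8 = 4.4186
n = 3.8588 -> ceil = 4

4


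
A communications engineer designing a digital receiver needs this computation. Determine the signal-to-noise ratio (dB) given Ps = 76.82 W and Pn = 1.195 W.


SNR in decibels:
SNR = 10 * log10(Ps / Pn)
    = 10 * log10(76.82 / 1.195)
    = 10 * log10(64.2845)
    = 10 * 1.8081
    = 18.08 dB

18.08 dB


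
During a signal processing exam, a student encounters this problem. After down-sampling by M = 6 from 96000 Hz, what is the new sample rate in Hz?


Decimation reduces the sample rate:
fs_out = fs_in / M
       = 96000 / 6
       = 16000.0 Hz

16000.0 Hz


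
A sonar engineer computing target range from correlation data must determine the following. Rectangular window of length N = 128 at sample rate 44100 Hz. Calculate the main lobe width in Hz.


Main lobe width for a rectangular window:
Width = 2 * fs / N
      = 2 * 44100 / 128
      = 88200 / 128
      = 689.062 Hz

689.062 Hz


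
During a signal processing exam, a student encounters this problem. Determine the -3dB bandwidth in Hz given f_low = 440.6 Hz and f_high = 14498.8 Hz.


Bandwidth is the difference of -3dB frequencies:
BW = f_high - f_low
   = 14498.8 - 440.6
   = 14058.2 Hz

14058.2 Hz


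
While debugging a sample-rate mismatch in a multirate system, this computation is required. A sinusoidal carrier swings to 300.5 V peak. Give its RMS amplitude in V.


RMS voltage for a sinusoidal waveform:
V_rms = V_peak / sqrt(2)
      = 300.5 / 1.414214
      = 212.486 V

212.486 V


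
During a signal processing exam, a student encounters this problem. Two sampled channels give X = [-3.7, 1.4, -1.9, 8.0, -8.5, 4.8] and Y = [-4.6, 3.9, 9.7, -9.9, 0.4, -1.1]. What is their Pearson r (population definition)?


Pearson correlation coefficient (population):
r = cov(X,Y) / (std(X) * std(Y))
Mean X = 0.0167, Mean Y = -0.2667
Cov(X,Y) = -13.967222
Std(X) = 5.455094, Std(Y) = 6.183491
r = -0.4141

-0.4141


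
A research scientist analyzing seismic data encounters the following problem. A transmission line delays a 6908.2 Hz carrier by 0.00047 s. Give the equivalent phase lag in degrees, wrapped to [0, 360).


Phase shift from frequency and time delay:
phi = 360 * f * t_delay
    = 360 * 6908.2 * 0.00047
    = 1168.87 degrees
    mod 360 = 88.87 degrees

88.87 degrees


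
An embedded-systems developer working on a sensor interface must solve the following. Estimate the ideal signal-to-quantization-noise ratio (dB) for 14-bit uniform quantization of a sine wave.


Theoretical SNR for a full-scale sinusoid:
SNR = 6.02 * N + 1.76
    = 6.02 * 14 + 1.76
    = 84.28 + 1.76
    = 86.04 dB

86.04 dB


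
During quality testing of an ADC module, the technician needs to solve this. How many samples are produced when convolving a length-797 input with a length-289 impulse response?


Linear convolution output length:
L = N + M - 1
  = 797 + 289 - 1
  = 1085 samples

1085


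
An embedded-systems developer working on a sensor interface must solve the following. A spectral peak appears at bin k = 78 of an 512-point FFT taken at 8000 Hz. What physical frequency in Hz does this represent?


Frequency of DFT bin k:
f_k = k * fs / N
    = 78 * 8000 / 512
    = 624000 / 512
    = 1218.75 Hz

1218.75 Hz


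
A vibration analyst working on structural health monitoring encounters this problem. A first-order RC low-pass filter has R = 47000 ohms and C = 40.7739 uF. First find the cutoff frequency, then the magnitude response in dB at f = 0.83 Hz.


Step 1 — cutoff frequency:
fc = 1 / (2*pi*R*C)
C = 40.7739 uF = 4.07739e-05 F
fc = 1 / (2*pi*47000*4.07739e-05)
   = 0.0830501 Hz

Step 2 — magnitude at f = 0.83 Hz:
|H(f)| = 1 / sqrt(1 + (f/fc)^2)
f/fc = 0.83 / 0.0830501 = 9.993967
|H| = 1 / sqrt(1 + 99.879376) = 0.0995632
|H|_dB = 20*log10(0.0995632) = -20.04 dB

fc = 0.0830501 Hz; |H(0.83 Hz)| = -20.04 dB


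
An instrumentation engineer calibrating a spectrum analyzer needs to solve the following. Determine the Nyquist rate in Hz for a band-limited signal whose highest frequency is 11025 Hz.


The Nyquist rate is twice the maximum frequency component.
fs_min = 2 * fmax
      = 2 * 11025
      = 22050 Hz

22050


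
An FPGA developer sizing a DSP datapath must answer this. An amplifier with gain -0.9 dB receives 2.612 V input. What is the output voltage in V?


Output voltage from dB gain:
V_out = V_in * 10^(gain_dB / 20)
      = 2.612 * 10^(-0.9 / 20)
      = 2.612 * 0.901571
      = 2.3549 V

2.3549 V


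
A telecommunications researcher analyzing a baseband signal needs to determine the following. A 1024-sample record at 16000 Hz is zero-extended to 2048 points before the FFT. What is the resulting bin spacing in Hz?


Frequency resolution after zero-padding:
N_padded = 1024 * 2 = 2048
df = fs / N_padded
   = 16000 / 2048
   = 7.8125 Hz

7.8125 Hz


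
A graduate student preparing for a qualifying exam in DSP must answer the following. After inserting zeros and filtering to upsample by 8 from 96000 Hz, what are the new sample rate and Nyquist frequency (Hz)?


Step 1 — output sample rate after interpolation by L:
fs_out = L * fs_in = 8 * 96000 = 768000 Hz

Step 2 — Nyquist frequency of the output stream:
f_Nyq = fs_out / 2 = 768000 / 2 = 384000.0 Hz

fs_out = 768000 Hz; f_Nyquist = 384000.0 Hz


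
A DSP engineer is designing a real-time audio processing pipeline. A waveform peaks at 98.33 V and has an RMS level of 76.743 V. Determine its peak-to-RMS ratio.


Crest factor is the ratio of peak to RMS:
CF = V_peak / V_rms
   = 98.33 / 76.743
   = 1.2813

1.2813


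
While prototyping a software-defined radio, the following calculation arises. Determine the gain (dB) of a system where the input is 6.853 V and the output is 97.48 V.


Voltage gain in dB:
G = 20 * log10(Vout / Vin)
  = 20 * log10(97.48 / 6.853)
  = 20 * log10(14.224427)
  = 20 * 1.153035
  = 23.06 dB

23.06 dB


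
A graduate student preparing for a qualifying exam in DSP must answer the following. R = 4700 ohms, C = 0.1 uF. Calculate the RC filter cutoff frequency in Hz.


Cutoff frequency of a first-order RC filter:
fc = 1 / (2 * pi * R * C)
C = 0.1 uF = 1e-07 F
fc = 1 / (2 * pi * 4700 * 1e-07)
   = 1 / 0.0029530970943744
   = 338.627538 Hz

338.627538 Hz


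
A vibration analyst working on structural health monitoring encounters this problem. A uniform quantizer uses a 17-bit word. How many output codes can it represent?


Number of quantization levels = 2^N
= 2^17
= 131072

131072


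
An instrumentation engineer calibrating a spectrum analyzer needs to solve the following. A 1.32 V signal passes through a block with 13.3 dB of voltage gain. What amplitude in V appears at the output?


Output voltage from dB gain:
V_out = V_in * 10^(gain_dB / 20)
      = 1.32 * 10^(13.3 / 20)
      = 1.32 * 4.62381
      = 6.1034 V

6.1034 V


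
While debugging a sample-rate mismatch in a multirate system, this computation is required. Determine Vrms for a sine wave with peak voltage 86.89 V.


RMS voltage for a sinusoidal waveform:
V_rms = V_peak / sqrt(2)
      = 86.89 / 1.414214
      = 61.441 V

61.441 V


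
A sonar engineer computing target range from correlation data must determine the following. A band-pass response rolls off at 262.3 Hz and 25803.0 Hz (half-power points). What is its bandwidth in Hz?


Bandwidth is the difference of -3dB frequencies:
BW = f_high - f_low
   = 25803.0 - 262.3
   = 25540.7 Hz

25540.7 Hz


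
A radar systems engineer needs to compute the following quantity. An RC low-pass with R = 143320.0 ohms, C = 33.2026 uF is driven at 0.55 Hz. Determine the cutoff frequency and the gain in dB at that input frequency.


Step 1 — cutoff frequency:
fc = 1 / (2*pi*R*C)
C = 33.2026 uF = 3.32026e-05 F
fc = 1 / (2*pi*143320.0*3.32026e-05)
   = 0.0334458 Hz

Step 2 — magnitude at f = 0.55 Hz:
|H(f)| = 1 / sqrt(1 + (f/fc)^2)
f/fc = 0.55 / 0.0334458 = 16.444516
|H| = 1 / sqrt(1 + 270.422106) = 0.0606984
|H|_dB = 20*log10(0.0606984) = -24.34 dB

fc = 0.0334458 Hz; |H(0.55 Hz)| = -24.34 dB
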